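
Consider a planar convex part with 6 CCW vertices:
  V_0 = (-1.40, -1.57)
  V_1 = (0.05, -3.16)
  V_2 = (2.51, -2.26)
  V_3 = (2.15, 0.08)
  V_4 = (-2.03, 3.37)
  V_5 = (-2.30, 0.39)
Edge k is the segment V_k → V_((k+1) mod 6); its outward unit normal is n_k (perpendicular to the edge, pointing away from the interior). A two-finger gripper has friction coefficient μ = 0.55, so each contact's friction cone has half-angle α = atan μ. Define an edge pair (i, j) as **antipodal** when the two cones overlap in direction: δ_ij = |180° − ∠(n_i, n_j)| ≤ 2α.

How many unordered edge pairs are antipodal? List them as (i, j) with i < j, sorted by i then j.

α = atan 0.55 = 28.81°;  2α = 57.62°
n_0 = (-0.7389, -0.6738)
n_1 = (+0.3436, -0.9391)
n_2 = (+0.9884, +0.1521)
n_3 = (+0.6185, +0.7858)
n_4 = (-0.9959, +0.0902)
n_5 = (-0.9088, -0.4173)
  (0,1): δ = 112.27°  ·
  (0,2): δ = 33.62°  ✓
  (0,3): δ = 9.43°  ✓
  (0,4): δ = 132.46°  ·
  (0,5): δ = 162.30°  ·
  (1,2): δ = 101.35°  ·
  (1,3): δ = 58.30°  ·
  (1,4): δ = 64.73°  ·
  (1,5): δ = 94.57°  ·
  (2,3): δ = 136.95°  ·
  (2,4): δ = 13.92°  ✓
  (2,5): δ = 15.92°  ✓
  (3,4): δ = 56.97°  ✓
  (3,5): δ = 27.13°  ✓
  (4,5): δ = 150.16°  ·
antipodal pairs: 6

count = 6; pairs: (0,2), (0,3), (2,4), (2,5), (3,4), (3,5)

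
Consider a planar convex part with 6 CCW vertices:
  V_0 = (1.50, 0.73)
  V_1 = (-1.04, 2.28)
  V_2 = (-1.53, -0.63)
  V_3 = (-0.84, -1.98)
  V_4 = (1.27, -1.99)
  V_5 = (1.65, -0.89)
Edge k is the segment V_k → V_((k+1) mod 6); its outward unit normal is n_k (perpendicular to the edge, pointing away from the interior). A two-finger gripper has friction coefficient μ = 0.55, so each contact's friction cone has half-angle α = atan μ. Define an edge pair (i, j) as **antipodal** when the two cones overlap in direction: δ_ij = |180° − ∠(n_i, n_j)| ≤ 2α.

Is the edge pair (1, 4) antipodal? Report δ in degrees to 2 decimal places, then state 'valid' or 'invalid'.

δ = 9.50°, valid

α = atan 0.55 = 28.81°;  2α = 57.62°
edge 1: e_1 = (-0.49, -2.91);  n_1 = (-0.9861, +0.1660)
edge 4: e_4 = (+0.38, +1.10);  n_4 = (+0.9452, -0.3265)
∠(n_1, n_4) = 170.50°
δ = |180° − 170.50°| = 9.50°
9.50° ≤ 2α = 57.62°  →  valid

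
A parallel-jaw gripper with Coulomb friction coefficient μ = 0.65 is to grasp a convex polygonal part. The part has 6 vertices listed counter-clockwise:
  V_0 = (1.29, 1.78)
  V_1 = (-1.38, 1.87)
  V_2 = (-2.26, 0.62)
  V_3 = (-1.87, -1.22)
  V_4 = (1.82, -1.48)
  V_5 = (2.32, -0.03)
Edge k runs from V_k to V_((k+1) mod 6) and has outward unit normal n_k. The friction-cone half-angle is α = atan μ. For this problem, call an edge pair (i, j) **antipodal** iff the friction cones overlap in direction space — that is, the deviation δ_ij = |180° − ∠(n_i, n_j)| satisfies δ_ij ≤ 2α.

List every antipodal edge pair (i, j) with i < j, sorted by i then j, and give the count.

α = atan 0.65 = 33.02°;  2α = 66.05°
n_0 = (+0.0337, +0.9994)
n_1 = (-0.8177, +0.5757)
n_2 = (-0.9783, -0.2074)
n_3 = (-0.0703, -0.9975)
n_4 = (+0.9454, -0.3260)
n_5 = (+0.8691, +0.4946)
  (0,1): δ = 123.21°  ·
  (0,2): δ = 76.10°  ·
  (0,3): δ = 2.10°  ✓
  (0,4): δ = 72.90°  ·
  (0,5): δ = 121.57°  ·
  (1,2): δ = 132.89°  ·
  (1,3): δ = 58.88°  ✓
  (1,4): δ = 16.12°  ✓
  (1,5): δ = 64.79°  ✓
  (2,3): δ = 106.00°  ·
  (2,4): δ = 30.99°  ✓
  (2,5): δ = 17.68°  ✓
  (3,4): δ = 105.00°  ·
  (3,5): δ = 56.33°  ✓
  (4,5): δ = 131.33°  ·
antipodal pairs: 7

count = 7; pairs: (0,3), (1,3), (1,4), (1,5), (2,4), (2,5), (3,5)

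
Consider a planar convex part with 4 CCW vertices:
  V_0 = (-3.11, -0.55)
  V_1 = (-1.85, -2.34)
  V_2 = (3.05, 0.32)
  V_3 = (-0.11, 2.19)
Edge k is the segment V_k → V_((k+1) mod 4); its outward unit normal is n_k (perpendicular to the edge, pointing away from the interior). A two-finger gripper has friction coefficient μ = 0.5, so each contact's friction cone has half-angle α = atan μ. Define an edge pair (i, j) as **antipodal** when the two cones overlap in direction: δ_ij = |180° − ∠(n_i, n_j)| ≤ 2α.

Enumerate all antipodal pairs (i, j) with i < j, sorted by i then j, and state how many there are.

count = 2; pairs: (0,2), (1,3)

α = atan 0.5 = 26.57°;  2α = 53.13°
n_0 = (-0.8177, -0.5756)
n_1 = (+0.4771, -0.8789)
n_2 = (+0.5093, +0.8606)
n_3 = (-0.6744, +0.7384)
  (0,1): δ = 96.65°  ·
  (0,2): δ = 24.24°  ✓
  (0,3): δ = 97.26°  ·
  (1,2): δ = 59.11°  ·
  (1,3): δ = 13.91°  ✓
  (2,3): δ = 106.98°  ·
antipodal pairs: 2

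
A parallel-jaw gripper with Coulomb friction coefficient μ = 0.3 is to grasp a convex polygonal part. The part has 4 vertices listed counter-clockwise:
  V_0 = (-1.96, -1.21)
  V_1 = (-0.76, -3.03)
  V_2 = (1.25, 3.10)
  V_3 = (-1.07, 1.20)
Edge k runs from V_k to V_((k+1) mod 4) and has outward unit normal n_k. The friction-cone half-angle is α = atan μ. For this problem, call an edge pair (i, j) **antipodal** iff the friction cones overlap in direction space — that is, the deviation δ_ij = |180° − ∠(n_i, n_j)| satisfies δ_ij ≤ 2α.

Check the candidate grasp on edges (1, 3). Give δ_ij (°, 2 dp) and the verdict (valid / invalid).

δ = 2.11°, valid

α = atan 0.3 = 16.70°;  2α = 33.40°
edge 1: e_1 = (+2.01, +6.13);  n_1 = (+0.9502, -0.3116)
edge 3: e_3 = (-0.89, -2.41);  n_3 = (-0.9381, +0.3464)
∠(n_1, n_3) = 177.89°
δ = |180° − 177.89°| = 2.11°
2.11° ≤ 2α = 33.40°  →  valid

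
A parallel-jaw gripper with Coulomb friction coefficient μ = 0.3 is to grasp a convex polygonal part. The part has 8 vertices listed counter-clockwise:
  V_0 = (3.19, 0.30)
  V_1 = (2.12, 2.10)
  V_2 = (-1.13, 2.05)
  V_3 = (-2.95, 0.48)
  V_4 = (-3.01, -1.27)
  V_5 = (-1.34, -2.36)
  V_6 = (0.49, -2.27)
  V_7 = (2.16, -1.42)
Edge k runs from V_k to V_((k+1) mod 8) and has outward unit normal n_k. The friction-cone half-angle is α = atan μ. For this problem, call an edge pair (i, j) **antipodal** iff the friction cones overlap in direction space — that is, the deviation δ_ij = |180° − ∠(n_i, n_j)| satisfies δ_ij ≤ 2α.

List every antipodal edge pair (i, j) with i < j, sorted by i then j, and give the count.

count = 7; pairs: (0,3), (0,4), (1,5), (1,6), (2,6), (2,7), (3,7)

α = atan 0.3 = 16.70°;  2α = 33.40°
n_0 = (+0.8596, +0.5110)
n_1 = (-0.0154, +0.9999)
n_2 = (-0.6532, +0.7572)
n_3 = (-0.9994, +0.0343)
n_4 = (-0.5466, -0.8374)
n_5 = (+0.0491, -0.9988)
n_6 = (+0.4536, -0.8912)
n_7 = (+0.8579, -0.5138)
  (0,1): δ = 119.85°  ·
  (0,2): δ = 79.95°  ·
  (0,3): δ = 32.69°  ✓
  (0,4): δ = 26.14°  ✓
  (0,5): δ = 62.09°  ·
  (0,6): δ = 86.25°  ·
  (0,7): δ = 118.36°  ·
  (1,2): δ = 140.10°  ·
  (1,3): δ = 92.85°  ·
  (1,4): δ = 34.01°  ·
  (1,5): δ = 1.93°  ✓
  (1,6): δ = 26.09°  ✓
  (1,7): δ = 58.20°  ·
  (2,3): δ = 132.75°  ·
  (2,4): δ = 73.91°  ·
  (2,5): δ = 37.97°  ·
  (2,6): δ = 13.81°  ✓
  (2,7): δ = 18.30°  ✓
  (3,4): δ = 121.17°  ·
  (3,5): δ = 85.22°  ·
  (3,6): δ = 61.06°  ·
  (3,7): δ = 28.95°  ✓
  (4,5): δ = 144.05°  ·
  (4,6): δ = 119.89°  ·
  (4,7): δ = 87.78°  ·
  (5,6): δ = 155.84°  ·
  (5,7): δ = 123.73°  ·
  (6,7): δ = 147.89°  ·
antipodal pairs: 7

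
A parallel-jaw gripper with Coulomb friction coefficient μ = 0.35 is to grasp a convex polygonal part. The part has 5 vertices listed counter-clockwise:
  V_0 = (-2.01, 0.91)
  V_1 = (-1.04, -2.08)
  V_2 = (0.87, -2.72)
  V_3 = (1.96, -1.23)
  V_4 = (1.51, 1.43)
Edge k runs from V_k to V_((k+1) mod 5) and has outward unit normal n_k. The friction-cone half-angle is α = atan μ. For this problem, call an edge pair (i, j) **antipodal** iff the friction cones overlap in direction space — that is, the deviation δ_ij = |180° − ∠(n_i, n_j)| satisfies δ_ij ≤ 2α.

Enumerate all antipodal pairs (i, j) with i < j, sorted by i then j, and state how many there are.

count = 2; pairs: (0,3), (1,4)

α = atan 0.35 = 19.29°;  2α = 38.58°
n_0 = (-0.9512, -0.3086)
n_1 = (-0.3177, -0.9482)
n_2 = (+0.8071, -0.5904)
n_3 = (+0.9860, +0.1668)
n_4 = (-0.1461, +0.9893)
  (0,1): δ = 126.50°  ·
  (0,2): δ = 54.16°  ·
  (0,3): δ = 8.37°  ✓
  (0,4): δ = 80.43°  ·
  (1,2): δ = 107.66°  ·
  (1,3): δ = 61.87°  ·
  (1,4): δ = 26.93°  ✓
  (2,3): δ = 134.21°  ·
  (2,4): δ = 45.41°  ·
  (3,4): δ = 91.20°  ·
antipodal pairs: 2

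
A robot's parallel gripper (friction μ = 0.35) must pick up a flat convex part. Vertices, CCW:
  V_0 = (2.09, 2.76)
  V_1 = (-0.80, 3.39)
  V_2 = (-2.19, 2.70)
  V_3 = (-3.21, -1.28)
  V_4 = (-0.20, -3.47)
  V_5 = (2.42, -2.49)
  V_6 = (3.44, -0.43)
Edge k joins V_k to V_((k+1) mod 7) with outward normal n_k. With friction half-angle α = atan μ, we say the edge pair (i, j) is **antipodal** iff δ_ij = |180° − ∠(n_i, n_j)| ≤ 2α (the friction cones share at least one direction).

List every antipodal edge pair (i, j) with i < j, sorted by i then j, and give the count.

α = atan 0.35 = 19.29°;  2α = 38.58°
n_0 = (+0.2130, +0.9771)
n_1 = (-0.4446, +0.8957)
n_2 = (-0.9687, +0.2483)
n_3 = (-0.5883, -0.8086)
n_4 = (+0.3503, -0.9366)
n_5 = (+0.8962, -0.4437)
n_6 = (+0.9209, +0.3897)
  (0,1): δ = 141.30°  ·
  (0,2): δ = 92.08°  ·
  (0,3): δ = 23.74°  ✓
  (0,4): δ = 32.81°  ✓
  (0,5): δ = 75.96°  ·
  (0,6): δ = 125.24°  ·
  (1,2): δ = 130.77°  ·
  (1,3): δ = 62.44°  ·
  (1,4): δ = 5.89°  ✓
  (1,5): δ = 37.26°  ✓
  (1,6): δ = 86.54°  ·
  (2,3): δ = 111.66°  ·
  (2,4): δ = 55.12°  ·
  (2,5): δ = 11.97°  ✓
  (2,6): δ = 37.31°  ✓
  (3,4): δ = 123.45°  ·
  (3,5): δ = 80.30°  ·
  (3,6): δ = 31.02°  ✓
  (4,5): δ = 136.85°  ·
  (4,6): δ = 87.57°  ·
  (5,6): δ = 130.72°  ·
antipodal pairs: 7

count = 7; pairs: (0,3), (0,4), (1,4), (1,5), (2,5), (2,6), (3,6)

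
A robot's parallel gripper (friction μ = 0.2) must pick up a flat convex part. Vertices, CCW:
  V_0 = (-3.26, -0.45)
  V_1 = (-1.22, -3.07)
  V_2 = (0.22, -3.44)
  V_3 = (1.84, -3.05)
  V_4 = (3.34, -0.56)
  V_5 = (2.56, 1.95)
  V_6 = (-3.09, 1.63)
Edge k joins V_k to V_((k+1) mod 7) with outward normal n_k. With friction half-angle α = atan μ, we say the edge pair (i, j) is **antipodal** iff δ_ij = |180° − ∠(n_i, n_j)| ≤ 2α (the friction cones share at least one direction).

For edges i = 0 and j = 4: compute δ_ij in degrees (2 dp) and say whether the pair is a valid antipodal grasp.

α = atan 0.2 = 11.31°;  2α = 22.62°
edge 0: e_0 = (+2.04, -2.62);  n_0 = (-0.7890, -0.6144)
edge 4: e_4 = (-0.78, +2.51);  n_4 = (+0.9550, +0.2968)
∠(n_0, n_4) = 159.36°
δ = |180° − 159.36°| = 20.64°
20.64° ≤ 2α = 22.62°  →  valid

δ = 20.64°, valid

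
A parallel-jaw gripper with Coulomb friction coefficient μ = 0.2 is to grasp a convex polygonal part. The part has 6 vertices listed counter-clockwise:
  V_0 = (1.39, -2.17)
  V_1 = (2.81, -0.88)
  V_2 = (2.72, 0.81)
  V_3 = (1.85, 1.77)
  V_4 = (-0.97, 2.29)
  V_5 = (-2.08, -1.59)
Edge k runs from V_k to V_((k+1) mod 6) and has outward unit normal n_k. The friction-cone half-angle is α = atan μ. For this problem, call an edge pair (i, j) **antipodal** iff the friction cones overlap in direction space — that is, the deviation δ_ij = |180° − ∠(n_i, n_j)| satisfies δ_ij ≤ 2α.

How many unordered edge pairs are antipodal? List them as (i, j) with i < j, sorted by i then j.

count = 2; pairs: (1,4), (3,5)

α = atan 0.2 = 11.31°;  2α = 22.62°
n_0 = (+0.6724, -0.7402)
n_1 = (+0.9986, +0.0532)
n_2 = (+0.7410, +0.6715)
n_3 = (+0.1813, +0.9834)
n_4 = (-0.9614, +0.2750)
n_5 = (-0.1649, -0.9863)
  (0,1): δ = 129.21°  ·
  (0,2): δ = 90.07°  ·
  (0,3): δ = 52.70°  ·
  (0,4): δ = 31.78°  ·
  (0,5): δ = 128.26°  ·
  (1,2): δ = 140.86°  ·
  (1,3): δ = 103.50°  ·
  (1,4): δ = 19.01°  ✓
  (1,5): δ = 77.46°  ·
  (2,3): δ = 142.63°  ·
  (2,4): δ = 58.15°  ·
  (2,5): δ = 38.33°  ·
  (3,4): δ = 95.52°  ·
  (3,5): δ = 0.96°  ✓
  (4,5): δ = 83.52°  ·
antipodal pairs: 2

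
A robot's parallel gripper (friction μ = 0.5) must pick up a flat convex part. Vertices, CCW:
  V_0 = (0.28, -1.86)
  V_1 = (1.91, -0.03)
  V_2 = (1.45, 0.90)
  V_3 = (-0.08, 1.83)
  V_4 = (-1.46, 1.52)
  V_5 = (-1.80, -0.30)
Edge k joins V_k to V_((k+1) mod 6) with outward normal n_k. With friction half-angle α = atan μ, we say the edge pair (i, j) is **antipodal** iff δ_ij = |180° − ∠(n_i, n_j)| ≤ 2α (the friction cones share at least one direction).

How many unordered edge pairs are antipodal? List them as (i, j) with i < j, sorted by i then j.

α = atan 0.5 = 26.57°;  2α = 53.13°
n_0 = (+0.7467, -0.6651)
n_1 = (+0.8963, +0.4434)
n_2 = (+0.5194, +0.8545)
n_3 = (-0.2192, +0.9757)
n_4 = (-0.9830, +0.1836)
n_5 = (-0.6000, -0.8000)
  (0,1): δ = 111.99°  ·
  (0,2): δ = 79.60°  ·
  (0,3): δ = 35.65°  ✓
  (0,4): δ = 31.11°  ✓
  (0,5): δ = 94.82°  ·
  (1,2): δ = 147.61°  ·
  (1,3): δ = 103.66°  ·
  (1,4): δ = 36.90°  ✓
  (1,5): δ = 26.81°  ✓
  (2,3): δ = 136.05°  ·
  (2,4): δ = 69.29°  ·
  (2,5): δ = 5.58°  ✓
  (3,4): δ = 113.24°  ·
  (3,5): δ = 49.53°  ✓
  (4,5): δ = 116.29°  ·
antipodal pairs: 6

count = 6; pairs: (0,3), (0,4), (1,4), (1,5), (2,5), (3,5)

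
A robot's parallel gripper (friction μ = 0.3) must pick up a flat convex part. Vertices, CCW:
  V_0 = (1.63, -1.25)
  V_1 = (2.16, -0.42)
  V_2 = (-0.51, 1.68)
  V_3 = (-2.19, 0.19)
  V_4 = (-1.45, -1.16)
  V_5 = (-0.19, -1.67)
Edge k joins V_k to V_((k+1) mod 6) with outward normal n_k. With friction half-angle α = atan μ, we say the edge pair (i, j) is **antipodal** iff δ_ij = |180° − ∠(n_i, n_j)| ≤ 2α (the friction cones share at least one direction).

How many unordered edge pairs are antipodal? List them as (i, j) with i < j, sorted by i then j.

α = atan 0.3 = 16.70°;  2α = 33.40°
n_0 = (+0.8428, -0.5382)
n_1 = (+0.6182, +0.7860)
n_2 = (-0.6635, +0.7481)
n_3 = (-0.8769, -0.4807)
n_4 = (-0.3752, -0.9269)
n_5 = (+0.2249, -0.9744)
  (0,1): δ = 95.63°  ·
  (0,2): δ = 15.87°  ✓
  (0,3): δ = 61.29°  ·
  (0,4): δ = 100.52°  ·
  (0,5): δ = 135.56°  ·
  (1,2): δ = 100.24°  ·
  (1,3): δ = 23.09°  ✓
  (1,4): δ = 16.15°  ✓
  (1,5): δ = 51.18°  ·
  (2,3): δ = 102.84°  ·
  (2,4): δ = 63.61°  ·
  (2,5): δ = 28.58°  ✓
  (3,4): δ = 140.77°  ·
  (3,5): δ = 105.73°  ·
  (4,5): δ = 144.97°  ·
antipodal pairs: 4

count = 4; pairs: (0,2), (1,3), (1,4), (2,5)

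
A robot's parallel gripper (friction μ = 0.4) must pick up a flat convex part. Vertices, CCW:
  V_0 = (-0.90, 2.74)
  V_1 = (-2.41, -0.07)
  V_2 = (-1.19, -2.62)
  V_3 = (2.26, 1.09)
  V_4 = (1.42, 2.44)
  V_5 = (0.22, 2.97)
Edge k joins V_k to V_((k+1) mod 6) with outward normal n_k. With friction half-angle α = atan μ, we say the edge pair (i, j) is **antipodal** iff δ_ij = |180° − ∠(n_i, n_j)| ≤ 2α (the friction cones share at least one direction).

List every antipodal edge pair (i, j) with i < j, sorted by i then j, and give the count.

count = 4; pairs: (0,2), (1,3), (1,4), (2,5)

α = atan 0.4 = 21.80°;  2α = 43.60°
n_0 = (-0.8809, +0.4734)
n_1 = (-0.9021, -0.4316)
n_2 = (+0.7323, -0.6810)
n_3 = (+0.8491, +0.5283)
n_4 = (+0.4040, +0.9148)
n_5 = (-0.2012, +0.9796)
  (0,1): δ = 126.18°  ·
  (0,2): δ = 14.67°  ✓
  (0,3): δ = 60.14°  ·
  (0,4): δ = 94.42°  ·
  (0,5): δ = 129.86°  ·
  (1,2): δ = 68.49°  ·
  (1,3): δ = 6.32°  ✓
  (1,4): δ = 40.60°  ✓
  (1,5): δ = 76.04°  ·
  (2,3): δ = 105.19°  ·
  (2,4): δ = 70.91°  ·
  (2,5): δ = 35.47°  ✓
  (3,4): δ = 145.72°  ·
  (3,5): δ = 110.29°  ·
  (4,5): δ = 144.57°  ·
antipodal pairs: 4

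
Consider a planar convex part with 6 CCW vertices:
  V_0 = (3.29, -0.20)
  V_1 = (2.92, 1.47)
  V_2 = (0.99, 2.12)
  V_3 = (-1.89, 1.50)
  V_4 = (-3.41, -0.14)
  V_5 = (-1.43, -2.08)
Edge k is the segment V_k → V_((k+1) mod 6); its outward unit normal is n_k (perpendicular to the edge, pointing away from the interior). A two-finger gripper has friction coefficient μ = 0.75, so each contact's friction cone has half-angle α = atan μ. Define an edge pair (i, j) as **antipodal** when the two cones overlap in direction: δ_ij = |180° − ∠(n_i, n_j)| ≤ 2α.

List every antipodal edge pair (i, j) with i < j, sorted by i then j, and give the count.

α = atan 0.75 = 36.87°;  2α = 73.74°
n_0 = (+0.9763, +0.2163)
n_1 = (+0.3192, +0.9477)
n_2 = (-0.2105, +0.9776)
n_3 = (-0.7334, +0.6798)
n_4 = (-0.6999, -0.7143)
n_5 = (+0.3700, -0.9290)
  (0,1): δ = 121.11°  ·
  (0,2): δ = 90.34°  ·
  (0,3): δ = 55.32°  ✓
  (0,4): δ = 33.09°  ✓
  (0,5): δ = 99.23°  ·
  (1,2): δ = 149.24°  ·
  (1,3): δ = 114.21°  ·
  (1,4): δ = 25.80°  ✓
  (1,5): δ = 40.33°  ✓
  (2,3): δ = 144.97°  ·
  (2,4): δ = 56.56°  ✓
  (2,5): δ = 9.57°  ✓
  (3,4): δ = 91.59°  ·
  (3,5): δ = 25.46°  ✓
  (4,5): δ = 113.87°  ·
antipodal pairs: 7

count = 7; pairs: (0,3), (0,4), (1,4), (1,5), (2,4), (2,5), (3,5)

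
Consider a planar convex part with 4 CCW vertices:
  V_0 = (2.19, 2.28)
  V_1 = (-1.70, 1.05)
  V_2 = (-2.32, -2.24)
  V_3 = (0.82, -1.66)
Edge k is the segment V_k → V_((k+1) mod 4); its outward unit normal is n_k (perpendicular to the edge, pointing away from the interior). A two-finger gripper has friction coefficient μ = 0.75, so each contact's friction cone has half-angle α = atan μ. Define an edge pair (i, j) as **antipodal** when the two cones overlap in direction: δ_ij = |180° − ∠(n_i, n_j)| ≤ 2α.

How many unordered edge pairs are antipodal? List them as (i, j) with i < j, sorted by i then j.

count = 4; pairs: (0,2), (0,3), (1,2), (1,3)

α = atan 0.75 = 36.87°;  2α = 73.74°
n_0 = (-0.3015, +0.9535)
n_1 = (-0.9827, +0.1852)
n_2 = (+0.1816, -0.9834)
n_3 = (+0.9445, -0.3284)
  (0,1): δ = 118.22°  ·
  (0,2): δ = 7.08°  ✓
  (0,3): δ = 53.28°  ✓
  (1,2): δ = 68.86°  ✓
  (1,3): δ = 8.50°  ✓
  (2,3): δ = 119.64°  ·
antipodal pairs: 4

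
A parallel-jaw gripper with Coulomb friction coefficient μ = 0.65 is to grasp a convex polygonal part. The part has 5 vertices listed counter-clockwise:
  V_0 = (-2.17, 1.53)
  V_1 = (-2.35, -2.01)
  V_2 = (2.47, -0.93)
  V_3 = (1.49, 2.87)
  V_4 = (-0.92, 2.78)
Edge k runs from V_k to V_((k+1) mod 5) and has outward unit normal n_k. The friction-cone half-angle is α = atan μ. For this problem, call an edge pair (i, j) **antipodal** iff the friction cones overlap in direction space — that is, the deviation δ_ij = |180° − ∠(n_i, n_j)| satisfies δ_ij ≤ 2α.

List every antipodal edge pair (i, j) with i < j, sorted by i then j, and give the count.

count = 4; pairs: (0,2), (1,3), (1,4), (2,4)

α = atan 0.65 = 33.02°;  2α = 66.05°
n_0 = (-0.9987, +0.0508)
n_1 = (+0.2186, -0.9758)
n_2 = (+0.9683, +0.2497)
n_3 = (-0.0373, +0.9993)
n_4 = (-0.7071, +0.7071)
  (0,1): δ = 74.46°  ·
  (0,2): δ = 17.37°  ✓
  (0,3): δ = 95.05°  ·
  (0,4): δ = 137.91°  ·
  (1,2): δ = 88.17°  ·
  (1,3): δ = 10.49°  ✓
  (1,4): δ = 32.37°  ✓
  (2,3): δ = 102.32°  ·
  (2,4): δ = 59.46°  ✓
  (3,4): δ = 137.14°  ·
antipodal pairs: 4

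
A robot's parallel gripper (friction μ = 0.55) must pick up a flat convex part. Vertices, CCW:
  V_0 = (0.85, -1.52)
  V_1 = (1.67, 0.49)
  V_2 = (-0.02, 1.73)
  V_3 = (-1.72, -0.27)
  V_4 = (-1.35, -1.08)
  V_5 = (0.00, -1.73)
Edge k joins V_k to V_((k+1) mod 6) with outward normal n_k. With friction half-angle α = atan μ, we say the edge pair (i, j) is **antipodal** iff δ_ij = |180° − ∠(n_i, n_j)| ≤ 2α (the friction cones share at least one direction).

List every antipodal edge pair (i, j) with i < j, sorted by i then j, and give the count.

count = 6; pairs: (0,2), (0,3), (1,3), (1,4), (1,5), (2,5)

α = atan 0.55 = 28.81°;  2α = 57.62°
n_0 = (+0.9259, -0.3777)
n_1 = (+0.5916, +0.8063)
n_2 = (-0.7619, +0.6476)
n_3 = (-0.9096, -0.4155)
n_4 = (-0.4338, -0.9010)
n_5 = (+0.2398, -0.9708)
  (0,1): δ = 104.08°  ·
  (0,2): δ = 18.17°  ✓
  (0,3): δ = 46.74°  ✓
  (0,4): δ = 86.48°  ·
  (0,5): δ = 126.07°  ·
  (1,2): δ = 94.10°  ·
  (1,3): δ = 29.18°  ✓
  (1,4): δ = 10.56°  ✓
  (1,5): δ = 50.15°  ✓
  (2,3): δ = 115.09°  ·
  (2,4): δ = 75.35°  ·
  (2,5): δ = 35.76°  ✓
  (3,4): δ = 140.26°  ·
  (3,5): δ = 100.67°  ·
  (4,5): δ = 140.41°  ·
antipodal pairs: 6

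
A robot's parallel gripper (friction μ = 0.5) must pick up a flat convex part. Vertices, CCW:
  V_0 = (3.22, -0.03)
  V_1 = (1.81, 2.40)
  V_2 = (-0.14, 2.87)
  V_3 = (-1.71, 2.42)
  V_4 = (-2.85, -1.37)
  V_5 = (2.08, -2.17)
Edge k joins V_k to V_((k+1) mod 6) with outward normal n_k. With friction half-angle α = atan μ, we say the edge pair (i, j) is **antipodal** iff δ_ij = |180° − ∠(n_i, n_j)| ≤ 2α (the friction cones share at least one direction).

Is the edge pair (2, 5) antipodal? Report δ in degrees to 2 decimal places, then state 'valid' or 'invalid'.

δ = 45.96°, valid

α = atan 0.5 = 26.57°;  2α = 53.13°
edge 2: e_2 = (-1.57, -0.45);  n_2 = (-0.2755, +0.9613)
edge 5: e_5 = (+1.14, +2.14);  n_5 = (+0.8826, -0.4702)
∠(n_2, n_5) = 134.04°
δ = |180° − 134.04°| = 45.96°
45.96° ≤ 2α = 53.13°  →  valid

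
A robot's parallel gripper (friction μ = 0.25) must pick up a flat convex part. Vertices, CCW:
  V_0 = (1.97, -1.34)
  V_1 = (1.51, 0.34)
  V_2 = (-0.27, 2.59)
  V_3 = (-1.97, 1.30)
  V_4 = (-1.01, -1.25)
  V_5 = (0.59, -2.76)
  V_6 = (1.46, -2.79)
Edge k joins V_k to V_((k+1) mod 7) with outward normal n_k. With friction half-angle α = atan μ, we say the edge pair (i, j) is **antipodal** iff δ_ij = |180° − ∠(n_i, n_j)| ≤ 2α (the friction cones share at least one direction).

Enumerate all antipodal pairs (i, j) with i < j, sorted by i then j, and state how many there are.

count = 3; pairs: (0,3), (1,3), (1,4)

α = atan 0.25 = 14.04°;  2α = 28.07°
n_0 = (+0.9645, +0.2641)
n_1 = (+0.7843, +0.6204)
n_2 = (-0.6045, +0.7966)
n_3 = (-0.9359, -0.3523)
n_4 = (-0.6864, -0.7273)
n_5 = (-0.0345, -0.9994)
n_6 = (+0.9434, -0.3318)
  (0,1): δ = 156.96°  ·
  (0,2): δ = 68.12°  ·
  (0,3): δ = 5.32°  ✓
  (0,4): δ = 31.34°  ·
  (0,5): δ = 72.71°  ·
  (0,6): δ = 145.31°  ·
  (1,2): δ = 91.16°  ·
  (1,3): δ = 17.72°  ✓
  (1,4): δ = 8.31°  ✓
  (1,5): δ = 49.68°  ·
  (1,6): δ = 122.27°  ·
  (2,3): δ = 106.56°  ·
  (2,4): δ = 80.53°  ·
  (2,5): δ = 39.17°  ·
  (2,6): δ = 33.43°  ·
  (3,4): δ = 153.97°  ·
  (3,5): δ = 112.60°  ·
  (3,6): δ = 40.01°  ·
  (4,5): δ = 138.63°  ·
  (4,6): δ = 66.04°  ·
  (5,6): δ = 107.40°  ·
antipodal pairs: 3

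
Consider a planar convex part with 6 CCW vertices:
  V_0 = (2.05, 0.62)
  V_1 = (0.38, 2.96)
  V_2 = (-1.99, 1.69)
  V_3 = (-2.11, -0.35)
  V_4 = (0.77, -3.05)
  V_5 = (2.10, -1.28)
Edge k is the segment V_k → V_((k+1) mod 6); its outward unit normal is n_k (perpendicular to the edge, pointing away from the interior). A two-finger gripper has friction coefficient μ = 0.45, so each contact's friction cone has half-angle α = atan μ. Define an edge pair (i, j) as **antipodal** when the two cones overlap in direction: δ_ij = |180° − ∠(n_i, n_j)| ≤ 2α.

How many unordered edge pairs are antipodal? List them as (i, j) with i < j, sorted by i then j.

α = atan 0.45 = 24.23°;  2α = 48.46°
n_0 = (+0.8140, +0.5809)
n_1 = (-0.4723, +0.8814)
n_2 = (-0.9983, +0.0587)
n_3 = (-0.6839, -0.7295)
n_4 = (+0.7995, -0.6007)
n_5 = (+0.9997, +0.0263)
  (0,1): δ = 97.33°  ·
  (0,2): δ = 38.88°  ✓
  (0,3): δ = 11.33°  ✓
  (0,4): δ = 107.56°  ·
  (0,5): δ = 145.99°  ·
  (1,2): δ = 121.55°  ·
  (1,3): δ = 71.34°  ·
  (1,4): δ = 24.89°  ✓
  (1,5): δ = 63.32°  ·
  (2,3): δ = 129.79°  ·
  (2,4): δ = 33.56°  ✓
  (2,5): δ = 4.87°  ✓
  (3,4): δ = 83.77°  ·
  (3,5): δ = 45.34°  ✓
  (4,5): δ = 141.57°  ·
antipodal pairs: 6

count = 6; pairs: (0,2), (0,3), (1,4), (2,4), (2,5), (3,5)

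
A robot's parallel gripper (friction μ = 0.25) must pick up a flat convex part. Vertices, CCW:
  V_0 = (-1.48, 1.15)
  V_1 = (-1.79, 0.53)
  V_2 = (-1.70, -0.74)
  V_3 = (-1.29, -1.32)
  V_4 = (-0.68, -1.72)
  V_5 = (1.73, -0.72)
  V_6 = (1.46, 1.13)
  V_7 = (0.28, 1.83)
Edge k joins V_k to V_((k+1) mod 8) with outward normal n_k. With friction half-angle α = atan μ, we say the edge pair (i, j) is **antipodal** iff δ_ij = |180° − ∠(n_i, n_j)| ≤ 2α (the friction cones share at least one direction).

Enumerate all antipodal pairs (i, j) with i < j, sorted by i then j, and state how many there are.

α = atan 0.25 = 14.04°;  2α = 28.07°
n_0 = (-0.8944, +0.4472)
n_1 = (-0.9975, -0.0707)
n_2 = (-0.8166, -0.5772)
n_3 = (-0.5484, -0.8362)
n_4 = (+0.3833, -0.9236)
n_5 = (+0.9895, +0.1444)
n_6 = (+0.5102, +0.8601)
n_7 = (-0.3604, +0.9328)
  (0,1): δ = 149.38°  ·
  (0,2): δ = 118.18°  ·
  (0,3): δ = 96.69°  ·
  (0,4): δ = 40.90°  ·
  (0,5): δ = 34.87°  ·
  (0,6): δ = 85.89°  ·
  (0,7): δ = 137.69°  ·
  (1,2): δ = 148.80°  ·
  (1,3): δ = 127.31°  ·
  (1,4): δ = 71.52°  ·
  (1,5): δ = 4.25°  ✓
  (1,6): δ = 55.27°  ·
  (1,7): δ = 107.07°  ·
  (2,3): δ = 158.51°  ·
  (2,4): δ = 102.72°  ·
  (2,5): δ = 26.95°  ✓
  (2,6): δ = 24.07°  ✓
  (2,7): δ = 75.87°  ·
  (3,4): δ = 124.21°  ·
  (3,5): δ = 48.44°  ·
  (3,6): δ = 2.58°  ✓
  (3,7): δ = 54.38°  ·
  (4,5): δ = 104.23°  ·
  (4,6): δ = 53.21°  ·
  (4,7): δ = 1.41°  ✓
  (5,6): δ = 128.98°  ·
  (5,7): δ = 77.18°  ·
  (6,7): δ = 128.20°  ·
antipodal pairs: 5

count = 5; pairs: (1,5), (2,5), (2,6), (3,6), (4,7)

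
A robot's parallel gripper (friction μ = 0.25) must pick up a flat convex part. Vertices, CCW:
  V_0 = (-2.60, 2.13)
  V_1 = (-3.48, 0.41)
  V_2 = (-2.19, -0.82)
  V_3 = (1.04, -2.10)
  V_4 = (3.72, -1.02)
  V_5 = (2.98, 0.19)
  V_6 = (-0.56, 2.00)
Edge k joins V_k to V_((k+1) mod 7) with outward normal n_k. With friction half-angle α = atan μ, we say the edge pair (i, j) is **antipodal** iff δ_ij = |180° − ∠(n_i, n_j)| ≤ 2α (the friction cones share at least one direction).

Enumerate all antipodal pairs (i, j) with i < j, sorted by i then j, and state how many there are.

count = 5; pairs: (1,4), (1,5), (2,5), (2,6), (3,6)

α = atan 0.25 = 14.04°;  2α = 28.07°
n_0 = (-0.8902, +0.4555)
n_1 = (-0.6901, -0.7237)
n_2 = (-0.3684, -0.9297)
n_3 = (+0.3738, -0.9275)
n_4 = (+0.8531, +0.5217)
n_5 = (+0.4552, +0.8904)
n_6 = (+0.0636, +0.9980)
  (0,1): δ = 106.54°  ·
  (0,2): δ = 84.52°  ·
  (0,3): δ = 40.96°  ·
  (0,4): δ = 58.54°  ·
  (0,5): δ = 90.01°  ·
  (0,6): δ = 113.45°  ·
  (1,2): δ = 157.98°  ·
  (1,3): δ = 114.42°  ·
  (1,4): δ = 14.92°  ✓
  (1,5): δ = 16.56°  ✓
  (1,6): δ = 39.99°  ·
  (2,3): δ = 136.43°  ·
  (2,4): δ = 36.93°  ·
  (2,5): δ = 5.46°  ✓
  (2,6): δ = 17.97°  ✓
  (3,4): δ = 80.50°  ·
  (3,5): δ = 49.03°  ·
  (3,6): δ = 25.59°  ✓
  (4,5): δ = 148.53°  ·
  (4,6): δ = 125.09°  ·
  (5,6): δ = 156.57°  ·
antipodal pairs: 5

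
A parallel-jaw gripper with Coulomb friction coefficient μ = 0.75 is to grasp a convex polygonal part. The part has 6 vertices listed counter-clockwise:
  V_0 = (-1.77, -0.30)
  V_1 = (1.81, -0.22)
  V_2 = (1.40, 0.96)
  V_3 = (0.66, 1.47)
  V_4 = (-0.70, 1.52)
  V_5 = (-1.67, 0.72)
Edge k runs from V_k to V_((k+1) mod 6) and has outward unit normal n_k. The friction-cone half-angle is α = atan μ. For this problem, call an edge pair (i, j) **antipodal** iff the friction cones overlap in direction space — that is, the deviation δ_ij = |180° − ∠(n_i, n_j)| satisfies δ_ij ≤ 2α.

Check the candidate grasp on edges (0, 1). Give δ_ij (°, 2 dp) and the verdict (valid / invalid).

δ = 72.12°, valid

α = atan 0.75 = 36.87°;  2α = 73.74°
edge 0: e_0 = (+3.58, +0.08);  n_0 = (+0.0223, -0.9998)
edge 1: e_1 = (-0.41, +1.18);  n_1 = (+0.9446, +0.3282)
∠(n_0, n_1) = 107.88°
δ = |180° − 107.88°| = 72.12°
72.12° ≤ 2α = 73.74°  →  valid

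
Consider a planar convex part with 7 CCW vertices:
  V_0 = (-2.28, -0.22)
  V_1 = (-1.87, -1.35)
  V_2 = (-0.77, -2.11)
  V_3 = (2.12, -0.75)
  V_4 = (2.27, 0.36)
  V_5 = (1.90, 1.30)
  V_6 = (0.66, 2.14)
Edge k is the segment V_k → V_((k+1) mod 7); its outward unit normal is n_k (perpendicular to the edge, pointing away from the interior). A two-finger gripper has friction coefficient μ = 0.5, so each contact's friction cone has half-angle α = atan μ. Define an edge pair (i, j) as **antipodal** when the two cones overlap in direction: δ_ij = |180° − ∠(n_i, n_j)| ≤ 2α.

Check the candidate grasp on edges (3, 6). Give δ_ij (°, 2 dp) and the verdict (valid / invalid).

α = atan 0.5 = 26.57°;  2α = 53.13°
edge 3: e_3 = (+0.15, +1.11);  n_3 = (+0.9910, -0.1339)
edge 6: e_6 = (-2.94, -2.36);  n_6 = (-0.6260, +0.7798)
∠(n_3, n_6) = 136.45°
δ = |180° − 136.45°| = 43.55°
43.55° ≤ 2α = 53.13°  →  valid

δ = 43.55°, valid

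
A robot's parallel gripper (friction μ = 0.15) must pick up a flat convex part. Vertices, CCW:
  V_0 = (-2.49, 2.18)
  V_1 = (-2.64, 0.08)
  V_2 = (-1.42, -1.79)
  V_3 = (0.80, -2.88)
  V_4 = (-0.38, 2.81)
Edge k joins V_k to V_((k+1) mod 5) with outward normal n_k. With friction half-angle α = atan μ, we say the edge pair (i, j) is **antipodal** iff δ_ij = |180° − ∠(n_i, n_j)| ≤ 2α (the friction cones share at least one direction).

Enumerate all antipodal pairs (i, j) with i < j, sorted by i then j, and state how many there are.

α = atan 0.15 = 8.53°;  2α = 17.06°
n_0 = (-0.9975, +0.0712)
n_1 = (-0.8375, -0.5464)
n_2 = (-0.4407, -0.8976)
n_3 = (+0.9792, +0.2031)
n_4 = (-0.2861, +0.9582)
  (0,1): δ = 142.79°  ·
  (0,2): δ = 112.07°  ·
  (0,3): δ = 15.80°  ✓
  (0,4): δ = 110.71°  ·
  (1,2): δ = 149.27°  ·
  (1,3): δ = 21.40°  ·
  (1,4): δ = 73.50°  ·
  (2,3): δ = 52.13°  ·
  (2,4): δ = 42.78°  ·
  (3,4): δ = 85.09°  ·
antipodal pairs: 1

count = 1; pairs: (0,3)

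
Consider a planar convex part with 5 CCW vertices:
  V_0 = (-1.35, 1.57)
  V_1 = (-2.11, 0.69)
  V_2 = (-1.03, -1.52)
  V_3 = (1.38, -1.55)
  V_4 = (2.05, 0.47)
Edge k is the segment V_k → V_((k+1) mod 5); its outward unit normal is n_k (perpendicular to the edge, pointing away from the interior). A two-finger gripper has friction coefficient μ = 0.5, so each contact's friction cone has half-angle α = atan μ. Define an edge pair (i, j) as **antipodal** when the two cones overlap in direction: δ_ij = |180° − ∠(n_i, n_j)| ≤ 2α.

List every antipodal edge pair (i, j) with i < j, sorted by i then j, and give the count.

α = atan 0.5 = 26.57°;  2α = 53.13°
n_0 = (-0.7568, +0.6536)
n_1 = (-0.8985, -0.4391)
n_2 = (-0.0124, -0.9999)
n_3 = (+0.9492, -0.3148)
n_4 = (+0.3078, +0.9514)
  (0,1): δ = 113.14°  ·
  (0,2): δ = 49.90°  ✓
  (0,3): δ = 22.47°  ✓
  (0,4): δ = 112.89°  ·
  (1,2): δ = 116.76°  ·
  (1,3): δ = 44.39°  ✓
  (1,4): δ = 46.03°  ✓
  (2,3): δ = 107.64°  ·
  (2,4): δ = 17.21°  ✓
  (3,4): δ = 89.58°  ·
antipodal pairs: 5

count = 5; pairs: (0,2), (0,3), (1,3), (1,4), (2,4)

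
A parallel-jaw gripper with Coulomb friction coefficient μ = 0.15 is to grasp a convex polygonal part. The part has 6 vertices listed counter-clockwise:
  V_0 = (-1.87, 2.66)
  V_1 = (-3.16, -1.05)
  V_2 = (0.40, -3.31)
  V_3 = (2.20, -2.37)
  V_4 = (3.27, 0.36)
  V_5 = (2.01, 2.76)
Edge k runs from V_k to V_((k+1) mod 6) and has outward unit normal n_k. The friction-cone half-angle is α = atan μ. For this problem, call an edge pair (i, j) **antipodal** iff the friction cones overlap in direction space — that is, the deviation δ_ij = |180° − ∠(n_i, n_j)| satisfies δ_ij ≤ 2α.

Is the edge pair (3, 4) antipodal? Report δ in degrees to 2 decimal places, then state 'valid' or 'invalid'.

α = atan 0.15 = 8.53°;  2α = 17.06°
edge 3: e_3 = (+1.07, +2.73);  n_3 = (+0.9310, -0.3649)
edge 4: e_4 = (-1.26, +2.40);  n_4 = (+0.8854, +0.4648)
∠(n_3, n_4) = 49.10°
δ = |180° − 49.10°| = 130.90°
130.90° > 2α = 17.06°  →  invalid

δ = 130.90°, invalid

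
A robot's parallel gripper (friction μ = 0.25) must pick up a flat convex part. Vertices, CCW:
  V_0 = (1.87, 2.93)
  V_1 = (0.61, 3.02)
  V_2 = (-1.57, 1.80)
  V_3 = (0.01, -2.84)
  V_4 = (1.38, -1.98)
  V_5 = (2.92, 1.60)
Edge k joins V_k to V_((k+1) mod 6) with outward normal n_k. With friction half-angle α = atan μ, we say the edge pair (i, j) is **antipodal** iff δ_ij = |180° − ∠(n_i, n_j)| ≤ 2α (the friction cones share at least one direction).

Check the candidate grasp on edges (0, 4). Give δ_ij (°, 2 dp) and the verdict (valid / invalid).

δ = 70.81°, invalid

α = atan 0.25 = 14.04°;  2α = 28.07°
edge 0: e_0 = (-1.26, +0.09);  n_0 = (+0.0712, +0.9975)
edge 4: e_4 = (+1.54, +3.58);  n_4 = (+0.9186, -0.3952)
∠(n_0, n_4) = 109.19°
δ = |180° − 109.19°| = 70.81°
70.81° > 2α = 28.07°  →  invalid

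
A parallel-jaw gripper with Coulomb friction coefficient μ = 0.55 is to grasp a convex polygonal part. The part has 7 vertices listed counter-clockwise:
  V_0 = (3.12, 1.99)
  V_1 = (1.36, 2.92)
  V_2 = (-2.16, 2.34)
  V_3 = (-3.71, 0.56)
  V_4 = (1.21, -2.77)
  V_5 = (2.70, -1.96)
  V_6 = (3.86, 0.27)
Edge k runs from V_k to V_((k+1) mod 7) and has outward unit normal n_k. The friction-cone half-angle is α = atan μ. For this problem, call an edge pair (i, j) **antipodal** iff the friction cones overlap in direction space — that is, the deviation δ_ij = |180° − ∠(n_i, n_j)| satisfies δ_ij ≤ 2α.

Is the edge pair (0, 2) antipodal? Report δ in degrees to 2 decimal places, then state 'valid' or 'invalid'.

δ = 103.20°, invalid

α = atan 0.55 = 28.81°;  2α = 57.62°
edge 0: e_0 = (-1.76, +0.93);  n_0 = (+0.4672, +0.8842)
edge 2: e_2 = (-1.55, -1.78);  n_2 = (-0.7541, +0.6567)
∠(n_0, n_2) = 76.80°
δ = |180° − 76.80°| = 103.20°
103.20° > 2α = 57.62°  →  invalid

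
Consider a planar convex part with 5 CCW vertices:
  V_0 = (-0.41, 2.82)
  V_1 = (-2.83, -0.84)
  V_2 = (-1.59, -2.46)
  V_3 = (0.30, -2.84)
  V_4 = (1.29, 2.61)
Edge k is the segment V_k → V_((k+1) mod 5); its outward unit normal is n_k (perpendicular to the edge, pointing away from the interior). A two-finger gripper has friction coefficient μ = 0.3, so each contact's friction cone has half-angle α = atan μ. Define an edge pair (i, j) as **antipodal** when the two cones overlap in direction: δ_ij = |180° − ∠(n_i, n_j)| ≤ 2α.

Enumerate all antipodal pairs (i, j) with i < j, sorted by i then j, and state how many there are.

α = atan 0.3 = 16.70°;  2α = 33.40°
n_0 = (-0.8341, +0.5515)
n_1 = (-0.7941, -0.6078)
n_2 = (-0.1971, -0.9804)
n_3 = (+0.9839, -0.1787)
n_4 = (+0.1226, +0.9925)
  (0,1): δ = 109.10°  ·
  (0,2): δ = 67.90°  ·
  (0,3): δ = 23.18°  ✓
  (0,4): δ = 116.43°  ·
  (1,2): δ = 138.80°  ·
  (1,3): δ = 47.73°  ·
  (1,4): δ = 45.53°  ·
  (2,3): δ = 88.93°  ·
  (2,4): δ = 4.33°  ✓
  (3,4): δ = 86.75°  ·
antipodal pairs: 2

count = 2; pairs: (0,3), (2,4)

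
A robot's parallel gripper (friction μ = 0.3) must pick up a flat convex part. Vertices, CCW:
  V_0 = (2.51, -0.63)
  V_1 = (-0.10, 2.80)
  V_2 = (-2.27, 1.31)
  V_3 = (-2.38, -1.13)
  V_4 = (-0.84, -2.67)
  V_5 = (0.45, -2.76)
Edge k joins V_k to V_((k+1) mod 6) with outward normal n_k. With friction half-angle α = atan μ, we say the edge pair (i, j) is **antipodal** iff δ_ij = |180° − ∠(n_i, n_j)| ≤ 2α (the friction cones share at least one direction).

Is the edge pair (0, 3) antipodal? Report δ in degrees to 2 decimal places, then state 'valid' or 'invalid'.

α = atan 0.3 = 16.70°;  2α = 33.40°
edge 0: e_0 = (-2.61, +3.43);  n_0 = (+0.7958, +0.6056)
edge 3: e_3 = (+1.54, -1.54);  n_3 = (-0.7071, -0.7071)
∠(n_0, n_3) = 172.27°
δ = |180° − 172.27°| = 7.73°
7.73° ≤ 2α = 33.40°  →  valid

δ = 7.73°, valid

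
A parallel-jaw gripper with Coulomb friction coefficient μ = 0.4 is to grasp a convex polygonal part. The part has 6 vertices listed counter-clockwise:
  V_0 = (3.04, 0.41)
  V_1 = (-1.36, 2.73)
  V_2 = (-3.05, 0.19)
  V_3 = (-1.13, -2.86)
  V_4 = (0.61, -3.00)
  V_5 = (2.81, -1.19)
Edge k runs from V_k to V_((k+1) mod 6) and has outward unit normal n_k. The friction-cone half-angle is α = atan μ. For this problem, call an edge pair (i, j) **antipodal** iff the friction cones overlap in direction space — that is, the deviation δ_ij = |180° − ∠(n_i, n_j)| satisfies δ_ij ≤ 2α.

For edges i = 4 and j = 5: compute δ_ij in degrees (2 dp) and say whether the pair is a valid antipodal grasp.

δ = 137.63°, invalid

α = atan 0.4 = 21.80°;  2α = 43.60°
edge 4: e_4 = (+2.20, +1.81);  n_4 = (+0.6353, -0.7722)
edge 5: e_5 = (+0.23, +1.60);  n_5 = (+0.9898, -0.1423)
∠(n_4, n_5) = 42.37°
δ = |180° − 42.37°| = 137.63°
137.63° > 2α = 43.60°  →  invalid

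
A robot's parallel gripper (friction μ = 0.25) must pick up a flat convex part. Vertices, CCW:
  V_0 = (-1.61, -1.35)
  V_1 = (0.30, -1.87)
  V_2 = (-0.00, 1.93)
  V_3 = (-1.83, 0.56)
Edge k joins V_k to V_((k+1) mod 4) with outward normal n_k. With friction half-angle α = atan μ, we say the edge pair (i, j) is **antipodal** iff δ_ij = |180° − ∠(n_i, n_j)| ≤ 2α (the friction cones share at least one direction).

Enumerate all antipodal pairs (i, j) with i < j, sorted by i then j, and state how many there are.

count = 1; pairs: (1,3)

α = atan 0.25 = 14.04°;  2α = 28.07°
n_0 = (-0.2627, -0.9649)
n_1 = (+0.9969, +0.0787)
n_2 = (-0.5993, +0.8005)
n_3 = (-0.9934, -0.1144)
  (0,1): δ = 70.26°  ·
  (0,2): δ = 52.05°  ·
  (0,3): δ = 111.80°  ·
  (1,2): δ = 57.69°  ·
  (1,3): δ = 2.06°  ✓
  (2,3): δ = 120.25°  ·
antipodal pairs: 1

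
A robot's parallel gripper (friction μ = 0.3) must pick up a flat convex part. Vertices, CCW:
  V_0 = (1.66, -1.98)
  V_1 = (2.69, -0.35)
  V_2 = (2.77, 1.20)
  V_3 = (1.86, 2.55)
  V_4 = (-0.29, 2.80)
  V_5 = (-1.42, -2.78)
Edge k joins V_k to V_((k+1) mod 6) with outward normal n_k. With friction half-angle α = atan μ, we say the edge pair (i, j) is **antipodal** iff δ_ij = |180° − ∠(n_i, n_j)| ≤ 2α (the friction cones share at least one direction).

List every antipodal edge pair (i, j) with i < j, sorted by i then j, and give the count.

α = atan 0.3 = 16.70°;  2α = 33.40°
n_0 = (+0.8454, -0.5342)
n_1 = (+0.9987, -0.0515)
n_2 = (+0.8292, +0.5589)
n_3 = (+0.1155, +0.9933)
n_4 = (-0.9801, +0.1985)
n_5 = (+0.2514, -0.9679)
  (0,1): δ = 150.67°  ·
  (0,2): δ = 113.73°  ·
  (0,3): δ = 64.34°  ·
  (0,4): δ = 20.84°  ✓
  (0,5): δ = 136.85°  ·
  (1,2): δ = 143.06°  ·
  (1,3): δ = 93.68°  ·
  (1,4): δ = 8.49°  ✓
  (1,5): δ = 107.51°  ·
  (2,3): δ = 130.62°  ·
  (2,4): δ = 45.43°  ·
  (2,5): δ = 70.58°  ·
  (3,4): δ = 94.82°  ·
  (3,5): δ = 21.19°  ✓
  (4,5): δ = 63.99°  ·
antipodal pairs: 3

count = 3; pairs: (0,4), (1,4), (3,5)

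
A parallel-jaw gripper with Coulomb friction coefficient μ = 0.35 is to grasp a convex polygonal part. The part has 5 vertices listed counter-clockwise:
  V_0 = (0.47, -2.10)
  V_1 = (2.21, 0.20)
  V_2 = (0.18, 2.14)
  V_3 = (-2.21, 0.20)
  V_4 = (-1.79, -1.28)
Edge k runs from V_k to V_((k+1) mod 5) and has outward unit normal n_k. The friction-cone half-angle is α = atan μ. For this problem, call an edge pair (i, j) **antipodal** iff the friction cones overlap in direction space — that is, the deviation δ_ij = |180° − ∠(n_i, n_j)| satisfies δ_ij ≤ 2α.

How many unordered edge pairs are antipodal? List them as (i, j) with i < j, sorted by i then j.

count = 3; pairs: (0,2), (1,3), (1,4)

α = atan 0.35 = 19.29°;  2α = 38.58°
n_0 = (+0.7975, -0.6033)
n_1 = (+0.6909, +0.7230)
n_2 = (-0.6302, +0.7764)
n_3 = (-0.9620, -0.2730)
n_4 = (-0.3411, -0.9400)
  (0,1): δ = 96.59°  ·
  (0,2): δ = 13.82°  ✓
  (0,3): δ = 52.95°  ·
  (0,4): δ = 107.17°  ·
  (1,2): δ = 97.23°  ·
  (1,3): δ = 30.46°  ✓
  (1,4): δ = 23.76°  ✓
  (2,3): δ = 113.22°  ·
  (2,4): δ = 59.01°  ·
  (3,4): δ = 125.79°  ·
antipodal pairs: 3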